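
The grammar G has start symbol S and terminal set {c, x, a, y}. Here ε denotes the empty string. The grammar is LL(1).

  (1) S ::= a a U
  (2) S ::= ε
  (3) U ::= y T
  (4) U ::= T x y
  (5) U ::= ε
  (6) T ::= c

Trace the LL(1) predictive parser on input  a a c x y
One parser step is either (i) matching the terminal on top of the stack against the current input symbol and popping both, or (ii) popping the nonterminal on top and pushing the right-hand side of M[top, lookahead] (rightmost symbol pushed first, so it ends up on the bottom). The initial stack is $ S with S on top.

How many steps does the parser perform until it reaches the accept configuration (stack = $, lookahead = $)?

     Stack    Input        Action
  1  $ S      a a c x y $  expand S ::= a a U
  2  $ U a a  a a c x y $  match a
  3  $ U a    a c x y $    match a
  4  $ U      c x y $      expand U ::= T x y
  5  $ y x T  c x y $      expand T ::= c
  6  $ y x c  c x y $      match c
  7  $ y x    x y $        match x
  8  $ y      y $          match y
Accept reached after 8 steps.

8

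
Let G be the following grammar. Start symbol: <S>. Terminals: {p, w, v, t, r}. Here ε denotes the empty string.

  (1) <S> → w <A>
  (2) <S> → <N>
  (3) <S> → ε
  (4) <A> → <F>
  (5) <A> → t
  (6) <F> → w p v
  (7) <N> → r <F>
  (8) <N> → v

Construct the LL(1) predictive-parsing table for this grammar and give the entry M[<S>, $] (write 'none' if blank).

<S> → ε

FIRST(<F>) = {w}
FIRST(<N>) = {r, v}
FIRST(<S>) = {ε, r, v, w}  (via <N>)
FIRST(<A>) = {t, w}  (via <F>)
FOLLOW(<S>) includes $ since <S> is the start symbol.
FOLLOW(<S>): <S> appears on no right-hand side. Thus FOLLOW(<S>) = {$}.
For <S> → w <A>: FIRST(w <A>) = {w}, so it goes in M[<S>, t] for t ∈ {w}.
For <S> → <N>: FIRST(<N>) = {r, v}, so it goes in M[<S>, t] for t ∈ {r, v}.
For <S> → ε: FIRST(ε) = {ε}, so it goes in M[<S>, t] for t ∈ {}; since ε ∈ FIRST, also for every t ∈ FOLLOW(<S>) = {$}.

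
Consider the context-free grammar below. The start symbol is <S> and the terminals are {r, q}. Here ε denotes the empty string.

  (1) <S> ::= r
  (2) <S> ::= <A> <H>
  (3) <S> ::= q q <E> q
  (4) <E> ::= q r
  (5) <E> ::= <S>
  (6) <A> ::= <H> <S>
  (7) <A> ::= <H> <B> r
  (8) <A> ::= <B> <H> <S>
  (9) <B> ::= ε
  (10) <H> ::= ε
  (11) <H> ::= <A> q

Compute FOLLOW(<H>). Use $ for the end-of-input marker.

FIRST(<B>) = {ε}
FIRST(<S>) = {q, r}  (via <A> <H>)
FIRST(<E>) = {q, r}  (via <S>)
FIRST(<A>) = {q, r}  (via <H> <S>, <H> <B> r, <B> <H> <S>)
FIRST(<H>) = {ε, q, r}  (via <A> q)
FOLLOW(<S>) includes $ since <S> is the start symbol.
FOLLOW(<E>): in <S>::=q q <E> q, <E> is followed by q with FIRST {q}. Thus FOLLOW(<E>) = {q}.
FOLLOW(<B>): in <A>::=<H> <B> r, <B> is followed by r with FIRST {r}; in <A>::=<B> <H> <S>, <B> is followed by <H> <S> with FIRST {q, r}. Thus FOLLOW(<B>) = {q, r}.
FOLLOW(<S>): in <E>::=<S>, the suffix after <S> is empty, so FOLLOW(<S>) ⊇ FOLLOW(<E>) = {q}; in <A>::=<H> <S>, the suffix after <S> is empty, so FOLLOW(<S>) ⊇ FOLLOW(<A>) = {$, q, r}; in <A>::=<B> <H> <S>, the suffix after <S> is empty, so FOLLOW(<S>) ⊇ FOLLOW(<A>) = {$, q, r}. Thus FOLLOW(<S>) = {$, q, r}.
FOLLOW(<A>): in <S>::=<A> <H>, <A> is followed by <H> with FIRST {ε, q, r}; in <S>::=<A> <H>, the suffix after <A> is nullable, so FOLLOW(<A>) ⊇ FOLLOW(<S>) = {$, q, r}; in <H>::=<A> q, <A> is followed by q with FIRST {q}. Thus FOLLOW(<A>) = {$, q, r}.
FOLLOW(<H>): in <S>::=<A> <H>, the suffix after <H> is empty, so FOLLOW(<H>) ⊇ FOLLOW(<S>) = {$, q, r}; in <A>::=<H> <S>, <H> is followed by <S> with FIRST {q, r}; in <A>::=<H> <B> r, <H> is followed by <B> r with FIRST {r}; in <A>::=<B> <H> <S>, <H> is followed by <S> with FIRST {q, r}. Thus FOLLOW(<H>) = {$, q, r}.

{$, q, r}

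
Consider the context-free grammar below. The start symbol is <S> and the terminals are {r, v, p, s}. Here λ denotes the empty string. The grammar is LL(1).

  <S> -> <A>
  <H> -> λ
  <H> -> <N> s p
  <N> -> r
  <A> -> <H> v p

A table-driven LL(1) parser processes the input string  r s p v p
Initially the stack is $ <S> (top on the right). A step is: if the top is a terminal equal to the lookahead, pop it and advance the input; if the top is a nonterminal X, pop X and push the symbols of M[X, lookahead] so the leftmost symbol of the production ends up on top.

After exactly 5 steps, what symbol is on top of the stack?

s

step 1: stack=$ <S>  input=r s p v p $  — expand <S> -> <A>
step 2: stack=$ <A>  input=r s p v p $  — expand <A> -> <H> v p
step 3: stack=$ p v <H>  input=r s p v p $  — expand <H> -> <N> s p
step 4: stack=$ p v p s <N>  input=r s p v p $  — expand <N> -> r
step 5: stack=$ p v p s r  input=r s p v p $  — match r
Stack after step 5: $ p v p s (top = s).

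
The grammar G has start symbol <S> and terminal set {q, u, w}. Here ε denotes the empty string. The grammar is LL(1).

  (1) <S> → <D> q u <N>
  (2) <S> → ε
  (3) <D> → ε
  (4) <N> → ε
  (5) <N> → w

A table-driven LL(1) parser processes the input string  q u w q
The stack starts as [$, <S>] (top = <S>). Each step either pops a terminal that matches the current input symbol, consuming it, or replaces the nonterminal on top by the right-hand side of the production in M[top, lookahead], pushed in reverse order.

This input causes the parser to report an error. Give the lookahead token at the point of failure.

step 1: stack=$ <S>  input=q u w q $  — expand <S> → <D> q u <N>
step 2: stack=$ <N> u q <D>  input=q u w q $  — expand <D> → ε
step 3: stack=$ <N> u q  input=q u w q $  — match q
step 4: stack=$ <N> u  input=u w q $  — match u
step 5: stack=$ <N>  input=w q $  — expand <N> → w
step 6: stack=$ w  input=w q $  — match w
step 7: stack=$  input=q $  — error: stack empty but input remains

q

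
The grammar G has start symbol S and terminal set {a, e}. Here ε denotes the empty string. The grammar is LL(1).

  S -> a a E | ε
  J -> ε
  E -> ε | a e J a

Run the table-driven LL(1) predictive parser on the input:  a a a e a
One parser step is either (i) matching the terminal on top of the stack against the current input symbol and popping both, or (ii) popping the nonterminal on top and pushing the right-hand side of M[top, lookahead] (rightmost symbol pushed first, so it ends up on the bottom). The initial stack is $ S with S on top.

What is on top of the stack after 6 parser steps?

step 1: stack=$ S  input=a a a e a $  — expand S -> a a E
step 2: stack=$ E a a  input=a a a e a $  — match a
step 3: stack=$ E a  input=a a e a $  — match a
step 4: stack=$ E  input=a e a $  — expand E -> a e J a
step 5: stack=$ a J e a  input=a e a $  — match a
step 6: stack=$ a J e  input=e a $  — match e
Stack after step 6: $ a J (top = J).

J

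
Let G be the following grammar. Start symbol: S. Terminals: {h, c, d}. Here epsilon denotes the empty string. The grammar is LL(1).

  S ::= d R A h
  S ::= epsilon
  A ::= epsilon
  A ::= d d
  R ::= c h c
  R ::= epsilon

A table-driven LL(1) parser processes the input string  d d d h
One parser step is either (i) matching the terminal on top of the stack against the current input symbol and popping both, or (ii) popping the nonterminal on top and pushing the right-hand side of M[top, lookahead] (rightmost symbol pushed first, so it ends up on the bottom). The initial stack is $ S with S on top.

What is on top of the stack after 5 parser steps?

     Stack      Input      Action
  1  $ S        d d d h $  expand S ::= d R A h
  2  $ h A R d  d d d h $  match d
  3  $ h A R    d d h $    expand R ::= epsilon
  4  $ h A      d d h $    expand A ::= d d
  5  $ h d d    d d h $    match d
Stack after step 5: $ h d (top = d).

d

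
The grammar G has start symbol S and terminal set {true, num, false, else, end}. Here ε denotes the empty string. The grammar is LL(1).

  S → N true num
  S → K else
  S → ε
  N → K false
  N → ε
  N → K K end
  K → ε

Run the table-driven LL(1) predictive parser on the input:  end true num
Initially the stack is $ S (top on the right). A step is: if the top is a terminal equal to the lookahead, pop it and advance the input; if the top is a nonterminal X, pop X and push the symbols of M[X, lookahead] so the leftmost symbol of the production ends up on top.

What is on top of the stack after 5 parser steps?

true

step 1: stack=$ S  input=end true num $  — expand S → N true num
step 2: stack=$ num true N  input=end true num $  — expand N → K K end
step 3: stack=$ num true end K K  input=end true num $  — expand K → ε
step 4: stack=$ num true end K  input=end true num $  — expand K → ε
step 5: stack=$ num true end  input=end true num $  — match end
Stack after step 5: $ num true (top = true).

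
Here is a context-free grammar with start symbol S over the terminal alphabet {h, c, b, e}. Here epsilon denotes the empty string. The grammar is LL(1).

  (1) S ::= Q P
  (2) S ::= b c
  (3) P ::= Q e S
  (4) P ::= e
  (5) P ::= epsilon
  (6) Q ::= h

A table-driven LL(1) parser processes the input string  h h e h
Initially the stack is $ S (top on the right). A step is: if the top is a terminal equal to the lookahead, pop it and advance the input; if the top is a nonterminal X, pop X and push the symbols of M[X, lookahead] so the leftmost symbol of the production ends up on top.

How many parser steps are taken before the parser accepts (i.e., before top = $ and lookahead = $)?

step 1: stack=$ S  input=h h e h $  — expand S ::= Q P
step 2: stack=$ P Q  input=h h e h $  — expand Q ::= h
step 3: stack=$ P h  input=h h e h $  — match h
step 4: stack=$ P  input=h e h $  — expand P ::= Q e S
step 5: stack=$ S e Q  input=h e h $  — expand Q ::= h
step 6: stack=$ S e h  input=h e h $  — match h
step 7: stack=$ S e  input=e h $  — match e
step 8: stack=$ S  input=h $  — expand S ::= Q P
step 9: stack=$ P Q  input=h $  — expand Q ::= h
step 10: stack=$ P h  input=h $  — match h
step 11: stack=$ P  input=$  — expand P ::= epsilon
Accept reached after 11 steps.

11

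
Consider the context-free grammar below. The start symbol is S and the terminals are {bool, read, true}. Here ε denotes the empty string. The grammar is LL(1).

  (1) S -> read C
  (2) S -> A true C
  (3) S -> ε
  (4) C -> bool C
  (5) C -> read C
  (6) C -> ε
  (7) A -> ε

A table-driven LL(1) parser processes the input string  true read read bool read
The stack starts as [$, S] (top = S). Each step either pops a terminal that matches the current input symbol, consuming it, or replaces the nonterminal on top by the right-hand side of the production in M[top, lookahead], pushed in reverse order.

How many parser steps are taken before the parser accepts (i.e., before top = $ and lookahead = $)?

      Stack       Input                       Action
   1  $ S         true read read bool read $  expand S -> A true C
   2  $ C true A  true read read bool read $  expand A -> ε
   3  $ C true    true read read bool read $  match true
   4  $ C         read read bool read $       expand C -> read C
   5  $ C read    read read bool read $       match read
   6  $ C         read bool read $            expand C -> read C
   7  $ C read    read bool read $            match read
   8  $ C         bool read $                 expand C -> bool C
   9  $ C bool    bool read $                 match bool
  10  $ C         read $                      expand C -> read C
  11  $ C read    read $                      match read
  12  $ C         $                           expand C -> ε
Accept reached after 12 steps.

12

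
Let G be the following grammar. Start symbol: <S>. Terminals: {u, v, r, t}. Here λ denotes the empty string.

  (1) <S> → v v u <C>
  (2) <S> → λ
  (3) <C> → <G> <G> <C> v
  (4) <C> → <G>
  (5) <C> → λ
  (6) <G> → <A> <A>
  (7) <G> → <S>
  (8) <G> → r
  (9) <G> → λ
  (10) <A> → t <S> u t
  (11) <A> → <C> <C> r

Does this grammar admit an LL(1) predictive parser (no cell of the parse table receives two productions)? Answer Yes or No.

FIRST(<S>) = {λ, v}
FIRST(<C>) = {λ, r, t, v}
FIRST(<G>) = {λ, r, t, v}
FIRST(<A>) = {r, t, v}
FOLLOW(<S>) = {$, r, t, u, v}
FOLLOW(<C>) = {$, r, t, u, v}
FOLLOW(<G>) = {$, r, t, u, v}
FOLLOW(<A>) = {$, r, t, u, v}
Cell M[<A>, t] receives both <A> → t <S> u t and <A> → <C> <C> r — the grammar is not LL(1).

No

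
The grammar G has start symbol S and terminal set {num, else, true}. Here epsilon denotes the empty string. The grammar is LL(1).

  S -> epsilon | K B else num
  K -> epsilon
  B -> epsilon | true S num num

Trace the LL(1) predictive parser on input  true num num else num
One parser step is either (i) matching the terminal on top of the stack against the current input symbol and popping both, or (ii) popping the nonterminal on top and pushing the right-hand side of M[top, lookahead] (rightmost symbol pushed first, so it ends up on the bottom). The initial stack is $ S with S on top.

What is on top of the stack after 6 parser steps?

num

step 1: stack=$ S  input=true num num else num $  — expand S -> K B else num
step 2: stack=$ num else B K  input=true num num else num $  — expand K -> epsilon
step 3: stack=$ num else B  input=true num num else num $  — expand B -> true S num num
step 4: stack=$ num else num num S true  input=true num num else num $  — match true
step 5: stack=$ num else num num S  input=num num else num $  — expand S -> epsilon
step 6: stack=$ num else num num  input=num num else num $  — match num
Stack after step 6: $ num else num (top = num).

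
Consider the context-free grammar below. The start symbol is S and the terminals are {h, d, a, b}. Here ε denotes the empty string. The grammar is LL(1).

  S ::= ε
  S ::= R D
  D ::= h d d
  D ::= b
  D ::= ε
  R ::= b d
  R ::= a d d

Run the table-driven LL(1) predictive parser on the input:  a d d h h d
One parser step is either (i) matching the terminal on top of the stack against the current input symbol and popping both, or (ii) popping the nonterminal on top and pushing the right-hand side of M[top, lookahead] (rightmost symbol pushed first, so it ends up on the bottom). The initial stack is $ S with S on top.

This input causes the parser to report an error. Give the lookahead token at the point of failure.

h

step 1: stack=$ S  input=a d d h h d $  — expand S ::= R D
step 2: stack=$ D R  input=a d d h h d $  — expand R ::= a d d
step 3: stack=$ D d d a  input=a d d h h d $  — match a
step 4: stack=$ D d d  input=d d h h d $  — match d
step 5: stack=$ D d  input=d h h d $  — match d
step 6: stack=$ D  input=h h d $  — expand D ::= h d d
step 7: stack=$ d d h  input=h h d $  — match h
step 8: stack=$ d d  input=h d $  — error: top is terminal d but lookahead is h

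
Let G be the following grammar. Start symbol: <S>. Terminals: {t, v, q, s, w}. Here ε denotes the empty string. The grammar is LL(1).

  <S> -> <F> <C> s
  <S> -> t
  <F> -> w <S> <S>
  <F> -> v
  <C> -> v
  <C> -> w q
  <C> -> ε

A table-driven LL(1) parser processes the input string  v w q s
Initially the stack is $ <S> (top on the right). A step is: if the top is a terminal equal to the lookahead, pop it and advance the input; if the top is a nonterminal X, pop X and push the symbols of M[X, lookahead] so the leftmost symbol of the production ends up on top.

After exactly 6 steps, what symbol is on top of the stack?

     Stack        Input      Action
  1  $ <S>        v w q s $  expand <S> -> <F> <C> s
  2  $ s <C> <F>  v w q s $  expand <F> -> v
  3  $ s <C> v    v w q s $  match v
  4  $ s <C>      w q s $    expand <C> -> w q
  5  $ s q w      w q s $    match w
  6  $ s q        q s $      match q
Stack after step 6: $ s (top = s).

s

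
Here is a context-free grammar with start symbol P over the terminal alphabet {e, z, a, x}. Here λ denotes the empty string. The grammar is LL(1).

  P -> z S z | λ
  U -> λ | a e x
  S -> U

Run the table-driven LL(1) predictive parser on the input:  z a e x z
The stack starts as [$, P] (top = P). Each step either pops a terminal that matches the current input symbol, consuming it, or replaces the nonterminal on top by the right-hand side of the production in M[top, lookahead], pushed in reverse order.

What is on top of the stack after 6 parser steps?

step 1: stack=$ P  input=z a e x z $  — expand P -> z S z
step 2: stack=$ z S z  input=z a e x z $  — match z
step 3: stack=$ z S  input=a e x z $  — expand S -> U
step 4: stack=$ z U  input=a e x z $  — expand U -> a e x
step 5: stack=$ z x e a  input=a e x z $  — match a
step 6: stack=$ z x e  input=e x z $  — match e
Stack after step 6: $ z x (top = x).

x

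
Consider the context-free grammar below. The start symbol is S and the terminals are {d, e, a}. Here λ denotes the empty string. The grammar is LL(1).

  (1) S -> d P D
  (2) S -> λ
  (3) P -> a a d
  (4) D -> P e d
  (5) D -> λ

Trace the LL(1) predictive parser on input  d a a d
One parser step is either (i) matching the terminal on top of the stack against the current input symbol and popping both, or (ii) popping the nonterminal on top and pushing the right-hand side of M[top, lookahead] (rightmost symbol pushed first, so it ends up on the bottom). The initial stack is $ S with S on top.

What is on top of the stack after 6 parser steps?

D

step 1: stack=$ S  input=d a a d $  — expand S -> d P D
step 2: stack=$ D P d  input=d a a d $  — match d
step 3: stack=$ D P  input=a a d $  — expand P -> a a d
step 4: stack=$ D d a a  input=a a d $  — match a
step 5: stack=$ D d a  input=a d $  — match a
step 6: stack=$ D d  input=d $  — match d
Stack after step 6: $ D (top = D).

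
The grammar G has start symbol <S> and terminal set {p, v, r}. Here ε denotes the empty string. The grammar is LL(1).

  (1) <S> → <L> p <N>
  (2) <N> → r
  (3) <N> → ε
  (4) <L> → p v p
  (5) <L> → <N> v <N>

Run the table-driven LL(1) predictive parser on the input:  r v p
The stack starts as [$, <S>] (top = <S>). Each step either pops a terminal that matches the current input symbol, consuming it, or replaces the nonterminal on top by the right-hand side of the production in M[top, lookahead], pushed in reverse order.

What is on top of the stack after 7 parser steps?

<N>

step 1: stack=$ <S>  input=r v p $  — expand <S> → <L> p <N>
step 2: stack=$ <N> p <L>  input=r v p $  — expand <L> → <N> v <N>
step 3: stack=$ <N> p <N> v <N>  input=r v p $  — expand <N> → r
step 4: stack=$ <N> p <N> v r  input=r v p $  — match r
step 5: stack=$ <N> p <N> v  input=v p $  — match v
step 6: stack=$ <N> p <N>  input=p $  — expand <N> → ε
step 7: stack=$ <N> p  input=p $  — match p
Stack after step 7: $ <N> (top = <N>).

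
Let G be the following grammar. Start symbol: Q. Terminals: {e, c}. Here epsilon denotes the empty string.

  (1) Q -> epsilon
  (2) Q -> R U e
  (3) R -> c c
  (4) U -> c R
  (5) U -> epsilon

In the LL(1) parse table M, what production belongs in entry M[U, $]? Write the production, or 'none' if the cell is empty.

FIRST(R): from R->c c we get {c}. So FIRST(R) = {c}.
FIRST(U): from U->c R we get {c}; from U->epsilon we get {epsilon}. So FIRST(U) = {epsilon, c}.
FIRST(Q): from Q->epsilon we get {epsilon}; from Q->R U e we get {c}. So FIRST(Q) = {epsilon, c}.
FOLLOW(Q) includes $ since Q is the start symbol.
FOLLOW(U): in Q->R U e, U is followed by e with FIRST {e}. Thus FOLLOW(U) = {e}.
For U -> c R: FIRST(c R) = {c}, so it goes in M[U, t] for t ∈ {c}.
For U -> epsilon: FIRST(epsilon) = {epsilon}, so it goes in M[U, t] for t ∈ {}; since epsilon ∈ FIRST, also for every t ∈ FOLLOW(U) = {e}.
None of these place a production in M[U, $].

none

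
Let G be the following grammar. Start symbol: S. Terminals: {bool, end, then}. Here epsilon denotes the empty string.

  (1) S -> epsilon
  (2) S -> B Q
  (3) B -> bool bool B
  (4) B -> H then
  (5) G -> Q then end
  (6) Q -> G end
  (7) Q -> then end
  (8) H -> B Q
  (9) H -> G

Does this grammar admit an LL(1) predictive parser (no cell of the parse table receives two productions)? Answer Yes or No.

No

FIRST(S) = {epsilon, bool, then}
FIRST(B) = {bool, then}
FIRST(G) = {then}
FIRST(Q) = {then}
FIRST(H) = {bool, then}
FOLLOW(S) = {$}
FOLLOW(B) = {then}
FOLLOW(G) = {end, then}
FOLLOW(Q) = {$, then}
FOLLOW(H) = {then}
Cell M[B, bool] receives both B -> bool bool B and B -> H then — the grammar is not LL(1).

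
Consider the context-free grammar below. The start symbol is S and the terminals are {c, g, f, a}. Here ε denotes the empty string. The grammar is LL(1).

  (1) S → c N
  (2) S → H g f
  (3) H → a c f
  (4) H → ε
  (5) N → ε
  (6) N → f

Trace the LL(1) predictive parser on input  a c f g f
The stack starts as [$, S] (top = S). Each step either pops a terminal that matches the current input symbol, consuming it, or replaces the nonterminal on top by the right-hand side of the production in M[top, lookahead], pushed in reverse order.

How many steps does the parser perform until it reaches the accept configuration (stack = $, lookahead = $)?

     Stack        Input        Action
  1  $ S          a c f g f $  expand S → H g f
  2  $ f g H      a c f g f $  expand H → a c f
  3  $ f g f c a  a c f g f $  match a
  4  $ f g f c    c f g f $    match c
  5  $ f g f      f g f $      match f
  6  $ f g        g f $        match g
  7  $ f          f $          match f
Accept reached after 7 steps.

7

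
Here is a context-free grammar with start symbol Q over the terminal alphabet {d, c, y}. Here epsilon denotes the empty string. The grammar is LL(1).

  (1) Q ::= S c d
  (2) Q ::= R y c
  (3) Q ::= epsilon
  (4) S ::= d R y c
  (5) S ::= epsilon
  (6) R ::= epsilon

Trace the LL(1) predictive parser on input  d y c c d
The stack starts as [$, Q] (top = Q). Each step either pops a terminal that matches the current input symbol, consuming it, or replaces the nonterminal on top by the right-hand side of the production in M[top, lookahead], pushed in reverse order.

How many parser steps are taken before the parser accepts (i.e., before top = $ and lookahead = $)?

8

step 1: stack=$ Q  input=d y c c d $  — expand Q ::= S c d
step 2: stack=$ d c S  input=d y c c d $  — expand S ::= d R y c
step 3: stack=$ d c c y R d  input=d y c c d $  — match d
step 4: stack=$ d c c y R  input=y c c d $  — expand R ::= epsilon
step 5: stack=$ d c c y  input=y c c d $  — match y
step 6: stack=$ d c c  input=c c d $  — match c
step 7: stack=$ d c  input=c d $  — match c
step 8: stack=$ d  input=d $  — match d
Accept reached after 8 steps.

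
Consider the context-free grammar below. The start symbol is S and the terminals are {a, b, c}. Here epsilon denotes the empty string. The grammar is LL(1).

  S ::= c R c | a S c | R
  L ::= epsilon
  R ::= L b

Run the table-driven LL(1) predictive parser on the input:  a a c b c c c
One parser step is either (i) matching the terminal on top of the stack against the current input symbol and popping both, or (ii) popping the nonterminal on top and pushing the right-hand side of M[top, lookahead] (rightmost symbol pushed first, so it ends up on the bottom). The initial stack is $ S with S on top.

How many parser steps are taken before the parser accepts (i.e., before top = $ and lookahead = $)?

      Stack        Input            Action
   1  $ S          a a c b c c c $  expand S ::= a S c
   2  $ c S a      a a c b c c c $  match a
   3  $ c S        a c b c c c $    expand S ::= a S c
   4  $ c c S a    a c b c c c $    match a
   5  $ c c S      c b c c c $      expand S ::= c R c
   6  $ c c c R c  c b c c c $      match c
   7  $ c c c R    b c c c $        expand R ::= L b
   8  $ c c c b L  b c c c $        expand L ::= epsilon
   9  $ c c c b    b c c c $        match b
  10  $ c c c      c c c $          match c
  11  $ c c        c c $            match c
  12  $ c          c $              match c
Accept reached after 12 steps.

12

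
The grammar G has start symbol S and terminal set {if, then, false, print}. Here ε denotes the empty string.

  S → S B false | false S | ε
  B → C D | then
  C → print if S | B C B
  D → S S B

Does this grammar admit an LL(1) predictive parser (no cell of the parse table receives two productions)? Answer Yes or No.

No

FIRST(S) = {ε, false, print, then}
FIRST(B) = {print, then}
FIRST(C) = {print, then}
FIRST(D) = {false, print, then}
FOLLOW(S) = {$, false, print, then}
FOLLOW(B) = {false, print, then}
FOLLOW(C) = {false, print, then}
FOLLOW(D) = {false, print, then}
Cell M[B, then] receives both B → C D and B → then — the grammar is not LL(1).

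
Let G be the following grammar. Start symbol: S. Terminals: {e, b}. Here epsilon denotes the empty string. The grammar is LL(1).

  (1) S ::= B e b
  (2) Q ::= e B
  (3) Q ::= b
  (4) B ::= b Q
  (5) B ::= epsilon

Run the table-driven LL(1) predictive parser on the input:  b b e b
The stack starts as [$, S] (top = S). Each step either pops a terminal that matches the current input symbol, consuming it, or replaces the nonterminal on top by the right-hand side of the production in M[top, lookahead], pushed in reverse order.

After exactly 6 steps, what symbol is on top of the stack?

b

step 1: stack=$ S  input=b b e b $  — expand S ::= B e b
step 2: stack=$ b e B  input=b b e b $  — expand B ::= b Q
step 3: stack=$ b e Q b  input=b b e b $  — match b
step 4: stack=$ b e Q  input=b e b $  — expand Q ::= b
step 5: stack=$ b e b  input=b e b $  — match b
step 6: stack=$ b e  input=e b $  — match e
Stack after step 6: $ b (top = b).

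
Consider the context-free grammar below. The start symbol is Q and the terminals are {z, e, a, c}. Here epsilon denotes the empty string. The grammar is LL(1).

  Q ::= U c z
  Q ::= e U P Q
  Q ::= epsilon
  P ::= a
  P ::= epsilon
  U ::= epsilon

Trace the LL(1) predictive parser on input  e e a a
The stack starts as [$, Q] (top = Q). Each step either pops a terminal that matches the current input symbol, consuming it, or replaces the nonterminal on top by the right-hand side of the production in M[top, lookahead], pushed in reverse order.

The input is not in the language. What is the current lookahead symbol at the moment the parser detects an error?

a

      Stack      Input      Action
   1  $ Q        e e a a $  expand Q ::= e U P Q
   2  $ Q P U e  e e a a $  match e
   3  $ Q P U    e a a $    expand U ::= epsilon
   4  $ Q P      e a a $    expand P ::= epsilon
   5  $ Q        e a a $    expand Q ::= e U P Q
   6  $ Q P U e  e a a $    match e
   7  $ Q P U    a a $      expand U ::= epsilon
   8  $ Q P      a a $      expand P ::= a
   9  $ Q a      a a $      match a
  10  $ Q        a $        error: M[Q, a] is empty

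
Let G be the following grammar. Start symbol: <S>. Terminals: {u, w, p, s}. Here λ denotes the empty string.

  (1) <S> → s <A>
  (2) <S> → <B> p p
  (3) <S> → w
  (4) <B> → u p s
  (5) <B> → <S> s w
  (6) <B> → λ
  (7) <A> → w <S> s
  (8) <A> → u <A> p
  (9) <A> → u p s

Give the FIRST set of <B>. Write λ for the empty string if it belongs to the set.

{λ, p, s, u, w}

FIRST(<A>) = {u, w}
FIRST(<S>) = {p, s, u, w}  (via <B> p p)
FIRST(<B>) = {λ, p, s, u, w}  (via <S> s w)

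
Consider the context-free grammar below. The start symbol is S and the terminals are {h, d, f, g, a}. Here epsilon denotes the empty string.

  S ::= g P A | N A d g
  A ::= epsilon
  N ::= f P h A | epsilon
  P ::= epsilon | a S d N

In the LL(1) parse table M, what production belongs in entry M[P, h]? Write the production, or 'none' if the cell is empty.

P ::= epsilon

FIRST(A): from A::=epsilon we get {epsilon}. So FIRST(A) = {epsilon}.
FIRST(N): from N::=f P h A we get {f}; from N::=epsilon we get {epsilon}. So FIRST(N) = {epsilon, f}.
FIRST(P): from P::=epsilon we get {epsilon}; from P::=a S d N we get {a}. So FIRST(P) = {epsilon, a}.
FIRST(S): from S::=g P A we get {g}; from S::=N A d g we get {d, f}. So FIRST(S) = {d, f, g}.
FOLLOW(S) includes $ since S is the start symbol.
FOLLOW(S): in P::=a S d N, S is followed by d N with FIRST {d}. Thus FOLLOW(S) = {$, d}.
FOLLOW(P): in S::=g P A, P is followed by A with FIRST {epsilon}; in S::=g P A, the suffix after P is nullable, so FOLLOW(P) ⊇ FOLLOW(S) = {$, d}; in N::=f P h A, P is followed by h A with FIRST {h}. Thus FOLLOW(P) = {$, d, h}.
For P ::= epsilon: FIRST(epsilon) = {epsilon}, so it goes in M[P, t] for t ∈ {}; since epsilon ∈ FIRST, also for every t ∈ FOLLOW(P) = {$, d, h}.
For P ::= a S d N: FIRST(a S d N) = {a}, so it goes in M[P, t] for t ∈ {a}.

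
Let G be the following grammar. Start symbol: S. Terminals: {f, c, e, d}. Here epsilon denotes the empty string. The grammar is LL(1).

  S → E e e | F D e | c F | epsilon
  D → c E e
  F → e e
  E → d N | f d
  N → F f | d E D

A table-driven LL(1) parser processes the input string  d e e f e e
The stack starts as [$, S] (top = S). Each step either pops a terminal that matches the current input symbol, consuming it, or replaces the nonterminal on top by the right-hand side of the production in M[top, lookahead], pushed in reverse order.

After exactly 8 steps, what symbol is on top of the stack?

     Stack        Input          Action
  1  $ S          d e e f e e $  expand S → E e e
  2  $ e e E      d e e f e e $  expand E → d N
  3  $ e e N d    d e e f e e $  match d
  4  $ e e N      e e f e e $    expand N → F f
  5  $ e e f F    e e f e e $    expand F → e e
  6  $ e e f e e  e e f e e $    match e
  7  $ e e f e    e f e e $      match e
  8  $ e e f      f e e $        match f
Stack after step 8: $ e e (top = e).

e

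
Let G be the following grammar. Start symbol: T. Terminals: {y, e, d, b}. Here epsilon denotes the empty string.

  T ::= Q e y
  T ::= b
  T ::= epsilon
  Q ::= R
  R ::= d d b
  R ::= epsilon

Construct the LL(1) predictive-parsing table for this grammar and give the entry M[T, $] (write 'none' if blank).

FIRST(R) = {epsilon, d}
FIRST(Q) = {epsilon, d}  (via R)
FIRST(T) = {epsilon, b, d, e}  (via Q e y)
FOLLOW(T) includes $ since T is the start symbol.
FOLLOW(T): T appears on no right-hand side. Thus FOLLOW(T) = {$}.
For T ::= Q e y: FIRST(Q e y) = {d, e}, so it goes in M[T, t] for t ∈ {d, e}.
For T ::= b: FIRST(b) = {b}, so it goes in M[T, t] for t ∈ {b}.
For T ::= epsilon: FIRST(epsilon) = {epsilon}, so it goes in M[T, t] for t ∈ {}; since epsilon ∈ FIRST, also for every t ∈ FOLLOW(T) = {$}.

T ::= epsilon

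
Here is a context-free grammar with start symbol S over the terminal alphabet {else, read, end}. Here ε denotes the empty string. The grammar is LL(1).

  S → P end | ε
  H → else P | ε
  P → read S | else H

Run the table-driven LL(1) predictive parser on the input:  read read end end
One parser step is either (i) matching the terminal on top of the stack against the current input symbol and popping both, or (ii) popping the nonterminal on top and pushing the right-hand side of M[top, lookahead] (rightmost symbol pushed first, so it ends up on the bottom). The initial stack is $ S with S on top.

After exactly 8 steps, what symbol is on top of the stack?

end

step 1: stack=$ S  input=read read end end $  — expand S → P end
step 2: stack=$ end P  input=read read end end $  — expand P → read S
step 3: stack=$ end S read  input=read read end end $  — match read
step 4: stack=$ end S  input=read end end $  — expand S → P end
step 5: stack=$ end end P  input=read end end $  — expand P → read S
step 6: stack=$ end end S read  input=read end end $  — match read
step 7: stack=$ end end S  input=end end $  — expand S → ε
step 8: stack=$ end end  input=end end $  — match end
Stack after step 8: $ end (top = end).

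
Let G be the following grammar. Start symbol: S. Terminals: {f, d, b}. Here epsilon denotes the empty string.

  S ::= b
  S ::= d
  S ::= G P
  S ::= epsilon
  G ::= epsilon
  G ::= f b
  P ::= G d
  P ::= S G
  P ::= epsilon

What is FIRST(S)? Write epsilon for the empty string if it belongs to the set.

{epsilon, b, d, f}

FIRST(G): from G::=epsilon we get {epsilon}; from G::=f b we get {f}. So FIRST(G) = {epsilon, f}.
FIRST(S): from S::=b we get {b}; from S::=d we get {d}; from S::=G P we get {epsilon, b, d, f}; from S::=epsilon we get {epsilon}. So FIRST(S) = {epsilon, b, d, f}.
FIRST(P): from P::=G d we get {d, f}; from P::=S G we get {epsilon, b, d, f}; from P::=epsilon we get {epsilon}. So FIRST(P) = {epsilon, b, d, f}.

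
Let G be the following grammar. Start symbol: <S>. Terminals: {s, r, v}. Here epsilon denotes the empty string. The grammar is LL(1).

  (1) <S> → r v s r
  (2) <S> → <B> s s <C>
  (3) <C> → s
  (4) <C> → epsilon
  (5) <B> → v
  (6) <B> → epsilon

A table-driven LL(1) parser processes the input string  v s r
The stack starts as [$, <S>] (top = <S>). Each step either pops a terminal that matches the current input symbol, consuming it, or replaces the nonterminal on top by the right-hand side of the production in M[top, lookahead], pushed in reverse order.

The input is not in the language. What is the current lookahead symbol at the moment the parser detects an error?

     Stack          Input    Action
  1  $ <S>          v s r $  expand <S> → <B> s s <C>
  2  $ <C> s s <B>  v s r $  expand <B> → v
  3  $ <C> s s v    v s r $  match v
  4  $ <C> s s      s r $    match s
  5  $ <C> s        r $      error: top is terminal s but lookahead is r

r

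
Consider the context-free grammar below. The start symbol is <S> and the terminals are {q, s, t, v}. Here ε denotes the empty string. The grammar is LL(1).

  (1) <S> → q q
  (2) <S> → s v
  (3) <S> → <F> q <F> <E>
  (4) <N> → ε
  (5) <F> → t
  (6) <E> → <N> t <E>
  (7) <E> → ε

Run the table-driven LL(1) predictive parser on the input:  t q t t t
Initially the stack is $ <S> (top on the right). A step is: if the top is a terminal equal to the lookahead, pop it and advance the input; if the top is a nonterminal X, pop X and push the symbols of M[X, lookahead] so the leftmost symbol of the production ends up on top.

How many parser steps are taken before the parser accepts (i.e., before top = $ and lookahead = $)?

      Stack            Input        Action
   1  $ <S>            t q t t t $  expand <S> → <F> q <F> <E>
   2  $ <E> <F> q <F>  t q t t t $  expand <F> → t
   3  $ <E> <F> q t    t q t t t $  match t
   4  $ <E> <F> q      q t t t $    match q
   5  $ <E> <F>        t t t $      expand <F> → t
   6  $ <E> t          t t t $      match t
   7  $ <E>            t t $        expand <E> → <N> t <E>
   8  $ <E> t <N>      t t $        expand <N> → ε
   9  $ <E> t          t t $        match t
  10  $ <E>            t $          expand <E> → <N> t <E>
  11  $ <E> t <N>      t $          expand <N> → ε
  12  $ <E> t          t $          match t
  13  $ <E>            $            expand <E> → ε
Accept reached after 13 steps.

13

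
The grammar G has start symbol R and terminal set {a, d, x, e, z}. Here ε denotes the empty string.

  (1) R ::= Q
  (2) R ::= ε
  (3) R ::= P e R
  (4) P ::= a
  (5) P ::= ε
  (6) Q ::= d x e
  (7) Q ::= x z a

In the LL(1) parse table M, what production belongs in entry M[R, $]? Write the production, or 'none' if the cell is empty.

R ::= ε

FIRST(P) = {ε, a}
FIRST(Q) = {d, x}
FIRST(R) = {ε, a, d, e, x}  (via Q, P e R)
FOLLOW(R) includes $ since R is the start symbol.
FOLLOW(R): in R::=P e R, the suffix after R is empty (adds nothing new). Thus FOLLOW(R) = {$}.
For R ::= Q: FIRST(Q) = {d, x}, so it goes in M[R, t] for t ∈ {d, x}.
For R ::= ε: FIRST(ε) = {ε}, so it goes in M[R, t] for t ∈ {}; since ε ∈ FIRST, also for every t ∈ FOLLOW(R) = {$}.
For R ::= P e R: FIRST(P e R) = {a, e}, so it goes in M[R, t] for t ∈ {a, e}.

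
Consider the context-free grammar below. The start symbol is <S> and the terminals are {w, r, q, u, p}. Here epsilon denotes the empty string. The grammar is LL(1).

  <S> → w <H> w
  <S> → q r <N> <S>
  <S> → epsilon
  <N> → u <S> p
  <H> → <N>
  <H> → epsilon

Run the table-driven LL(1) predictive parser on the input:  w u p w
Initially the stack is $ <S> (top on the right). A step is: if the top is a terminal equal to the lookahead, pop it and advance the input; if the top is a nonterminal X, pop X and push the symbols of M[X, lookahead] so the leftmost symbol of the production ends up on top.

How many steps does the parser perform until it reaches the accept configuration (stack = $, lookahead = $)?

8

     Stack        Input      Action
  1  $ <S>        w u p w $  expand <S> → w <H> w
  2  $ w <H> w    w u p w $  match w
  3  $ w <H>      u p w $    expand <H> → <N>
  4  $ w <N>      u p w $    expand <N> → u <S> p
  5  $ w p <S> u  u p w $    match u
  6  $ w p <S>    p w $      expand <S> → epsilon
  7  $ w p        p w $      match p
  8  $ w          w $        match w
Accept reached after 8 steps.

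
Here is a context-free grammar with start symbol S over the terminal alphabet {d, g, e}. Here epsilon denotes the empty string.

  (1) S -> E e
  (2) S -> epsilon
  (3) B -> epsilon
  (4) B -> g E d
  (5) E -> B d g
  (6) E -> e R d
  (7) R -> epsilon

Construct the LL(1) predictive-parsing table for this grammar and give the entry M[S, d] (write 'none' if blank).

FIRST(B): from B->epsilon we get {epsilon}; from B->g E d we get {g}. So FIRST(B) = {epsilon, g}.
FIRST(R): from R->epsilon we get {epsilon}. So FIRST(R) = {epsilon}.
FIRST(E): from E->B d g we get {d, g}; from E->e R d we get {e}. So FIRST(E) = {d, e, g}.
FIRST(S): from S->E e we get {d, e, g}; from S->epsilon we get {epsilon}. So FIRST(S) = {epsilon, d, e, g}.
FOLLOW(S) includes $ since S is the start symbol.
FOLLOW(S): S appears on no right-hand side. Thus FOLLOW(S) = {$}.
For S -> E e: FIRST(E e) = {d, e, g}, so it goes in M[S, t] for t ∈ {d, e, g}.
For S -> epsilon: FIRST(epsilon) = {epsilon}, so it goes in M[S, t] for t ∈ {}; since epsilon ∈ FIRST, also for every t ∈ FOLLOW(S) = {$}.

S -> E e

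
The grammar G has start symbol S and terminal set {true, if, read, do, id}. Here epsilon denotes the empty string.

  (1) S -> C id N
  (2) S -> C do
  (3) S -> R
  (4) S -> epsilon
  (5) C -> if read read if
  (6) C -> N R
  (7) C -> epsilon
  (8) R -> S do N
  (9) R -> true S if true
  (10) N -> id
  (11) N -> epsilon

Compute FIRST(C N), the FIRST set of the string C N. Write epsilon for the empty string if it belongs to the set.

FIRST(N): from N->id we get {id}; from N->epsilon we get {epsilon}. So FIRST(N) = {epsilon, id}.
FIRST(S): from S->C id N we get {do, id, if, true}; from S->C do we get {do, id, if, true}; from S->R we get {do, id, if, true}; from S->epsilon we get {epsilon}. So FIRST(S) = {epsilon, do, id, if, true}.
FIRST(R): from R->S do N we get {do, id, if, true}; from R->true S if true we get {true}. So FIRST(R) = {do, id, if, true}.
FIRST(C): from C->if read read if we get {if}; from C->N R we get {do, id, if, true}; from C->epsilon we get {epsilon}. So FIRST(C) = {epsilon, do, id, if, true}.
FIRST(C N): take FIRST of each symbol in turn, carrying on past any symbol whose FIRST contains epsilon; result {epsilon, do, id, if, true}.

{epsilon, do, id, if, true}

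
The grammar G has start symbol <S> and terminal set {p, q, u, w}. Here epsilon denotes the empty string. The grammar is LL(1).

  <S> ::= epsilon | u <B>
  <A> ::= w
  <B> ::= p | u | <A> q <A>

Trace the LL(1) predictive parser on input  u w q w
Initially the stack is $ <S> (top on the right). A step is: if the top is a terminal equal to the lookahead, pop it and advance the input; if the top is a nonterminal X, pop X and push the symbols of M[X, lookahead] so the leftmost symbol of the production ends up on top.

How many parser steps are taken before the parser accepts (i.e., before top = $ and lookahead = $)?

8

     Stack        Input      Action
  1  $ <S>        u w q w $  expand <S> ::= u <B>
  2  $ <B> u      u w q w $  match u
  3  $ <B>        w q w $    expand <B> ::= <A> q <A>
  4  $ <A> q <A>  w q w $    expand <A> ::= w
  5  $ <A> q w    w q w $    match w
  6  $ <A> q      q w $      match q
  7  $ <A>        w $        expand <A> ::= w
  8  $ w          w $        match w
Accept reached after 8 steps.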